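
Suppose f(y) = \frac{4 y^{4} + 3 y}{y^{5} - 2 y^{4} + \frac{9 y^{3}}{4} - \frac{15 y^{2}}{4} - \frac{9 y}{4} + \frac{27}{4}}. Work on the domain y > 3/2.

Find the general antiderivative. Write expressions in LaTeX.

F(y) = \frac{12304 y \log{\left(y - \frac{3}{2} \right)} + 196 y \log{\left(y + 1 \right)} + 3550 y \log{\left(y^{2} + 3 \right)} + 3900 \sqrt{3} y \operatorname{atan}{\left(\frac{\sqrt{3} y}{3} \right)} - 18456 \log{\left(y - \frac{3}{2} \right)} - 294 \log{\left(y + 1 \right)} - 5325 \log{\left(y^{2} + 3 \right)} - 5850 \sqrt{3} \operatorname{atan}{\left(\frac{\sqrt{3} y}{3} \right)} - 9240}{4900 y - 7350} + C

The denominator factors as \left(y + 1\right) \left(2 y - 3\right)^{2} \left(y^{2} + 3\right); partial fractions split f into directly integrable pieces: \frac{71 y + 117}{49 \left(y^{2} + 3\right)} + \frac{6152}{1225 \left(2 y - 3\right)} + \frac{264}{35 \left(2 y - 3\right)^{2}} + \frac{1}{25 \left(y + 1\right)}.
Check: d/dy[\frac{12304 y \log{\left(y - \frac{3}{2} \right)} + 196 y \log{\left(y + 1 \right)} + 3550 y \log{\left(y^{2} + 3 \right)} + 3900 \sqrt{3} y \operatorname{atan}{\left(\frac{\sqrt{3} y}{3} \right)} - 18456 \log{\left(y - \frac{3}{2} \right)} - 294 \log{\left(y + 1 \right)} - 5325 \log{\left(y^{2} + 3 \right)} - 5850 \sqrt{3} \operatorname{atan}{\left(\frac{\sqrt{3} y}{3} \right)} - 9240}{4900 y - 7350}] = \frac{16 y^{4} + 12 y}{4 y^{5} - 8 y^{4} + 9 y^{3} - 15 y^{2} - 9 y + 27}, which equals f(y).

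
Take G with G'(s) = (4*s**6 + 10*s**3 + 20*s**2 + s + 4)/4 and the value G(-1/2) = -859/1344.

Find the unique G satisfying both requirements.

G(s) = s**7/7 + 5*s**4/8 + 5*s**3/3 + s**2/8 + s

A first test for any G(s): its s-derivative must equal the given G'(s).
A general antiderivative is s**7/7 + 5*s**4/8 + 5*s**3/3 + s**2/8 + s + C.
The condition gives C = -859/1344 - (-859/1344) = 0.
So G(s) = s**7/7 + 5*s**4/8 + 5*s**3/3 + s**2/8 + s.
Check: d/ds[s**7/7 + 5*s**4/8 + 5*s**3/3 + s**2/8 + s] = s**6 + 5*s**3/2 + 5*s**2 + s/4 + 1, which equals G'(s).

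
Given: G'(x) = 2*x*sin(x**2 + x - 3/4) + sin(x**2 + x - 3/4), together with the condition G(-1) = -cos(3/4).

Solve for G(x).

G(x) = -cos(x**2 + x - 3/4)

G'(x) matches the chain-rule pattern g'(h)*h' with inner function h(x) = x**2 + x - 3/4; substituting u = h(x) collapses the integral.
A general antiderivative is -cos(x**2 + x - 3/4) + C.
The condition gives C = -cos(3/4) - (-cos(3/4)) = 0.
So G(x) = -cos(x**2 + x - 3/4).
Check: d/dx[-cos(x**2 + x - 3/4)] = 2*x*sin(x**2 + x - 3/4) + sin(x**2 + x - 3/4) = G'(x).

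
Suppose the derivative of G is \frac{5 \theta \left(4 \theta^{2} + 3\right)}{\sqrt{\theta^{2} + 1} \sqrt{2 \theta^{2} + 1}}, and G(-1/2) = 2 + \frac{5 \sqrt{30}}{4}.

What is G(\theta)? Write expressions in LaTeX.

Recognize the product-rule pattern: G'(\theta) = u'v + uv' with u = 5 \sqrt{\theta^{2} + \frac{1}{2}}, v = \sqrt{2 \theta^{2} + 2}, so integration by parts undoes it.
A general antiderivative is 5 \sqrt{\theta^{2} + \frac{1}{2}} \sqrt{2 \theta^{2} + 2} + C.
The condition gives C = 2 + \frac{5 \sqrt{30}}{4} - (\frac{5 \sqrt{30}}{4}) = 2.
So G(\theta) = 5 \sqrt{\theta^{2} + 1} \sqrt{2 \theta^{2} + 1} + 2.
Check: d/d\theta[5 \sqrt{\theta^{2} + 1} \sqrt{2 \theta^{2} + 1} + 2] = \frac{20 \theta^{3} + 15 \theta}{\sqrt{\theta^{2} + 1} \sqrt{2 \theta^{2} + 1}}, which equals G'(\theta).

G(\theta) = 5 \sqrt{\theta^{2} + 1} \sqrt{2 \theta^{2} + 1} + 2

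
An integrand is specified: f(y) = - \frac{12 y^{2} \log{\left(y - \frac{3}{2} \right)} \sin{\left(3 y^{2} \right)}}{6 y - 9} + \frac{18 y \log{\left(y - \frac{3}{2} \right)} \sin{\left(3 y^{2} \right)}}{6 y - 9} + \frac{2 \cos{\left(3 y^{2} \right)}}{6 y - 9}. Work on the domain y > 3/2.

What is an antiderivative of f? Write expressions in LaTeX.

Recognize the product-rule pattern: f = u'v + uv' with u = \frac{\cos{\left(3 y^{2} \right)}}{3}, v = \log{\left(y - \frac{3}{2} \right)}, so integration by parts undoes it.
Check: d/dy[\frac{\log{\left(y - \frac{3}{2} \right)} \cos{\left(3 y^{2} \right)}}{3}] = \frac{- 12 y^{2} \log{\left(y - \frac{3}{2} \right)} \sin{\left(3 y^{2} \right)} + 18 y \log{\left(y - \frac{3}{2} \right)} \sin{\left(3 y^{2} \right)} + 2 \cos{\left(3 y^{2} \right)}}{6 y - 9}, which equals f(y).

An antiderivative is F(y) = \frac{\log{\left(y - \frac{3}{2} \right)} \cos{\left(3 y^{2} \right)}}{3}.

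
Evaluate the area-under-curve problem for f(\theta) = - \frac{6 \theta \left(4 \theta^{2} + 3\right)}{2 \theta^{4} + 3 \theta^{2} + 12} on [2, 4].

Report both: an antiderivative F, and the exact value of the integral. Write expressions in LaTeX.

The substitution u = \frac{\theta^{4}}{3} + \frac{\theta^{2}}{2} + 2 works: f is exactly (dF/du)*(du/d\theta) for that inner function.
F(\theta) = - 3 \log{\left(\frac{\theta^{4}}{3} + \frac{\theta^{2}}{2} + 2 \right)} is an antiderivative of f.
Check: d/d\theta[- 3 \log{\left(\frac{\theta^{4}}{3} + \frac{\theta^{2}}{2} + 2 \right)}] = \frac{- 24 \theta^{3} - 18 \theta}{2 \theta^{4} + 3 \theta^{2} + 12}, which equals f(\theta).
F(4) = - 3 \log{\left(\frac{286}{3} \right)}; F(2) = - 3 \log{\left(\frac{28}{3} \right)}.
Integral = F(4) - F(2) = - 3 \log{\left(\frac{286}{3} \right)} + 3 \log{\left(\frac{28}{3} \right)}.

Antiderivative: F(\theta) = - 3 \log{\left(\frac{\theta^{4}}{3} + \frac{\theta^{2}}{2} + 2 \right)}; value = - 3 \log{\left(\frac{286}{3} \right)} + 3 \log{\left(\frac{28}{3} \right)}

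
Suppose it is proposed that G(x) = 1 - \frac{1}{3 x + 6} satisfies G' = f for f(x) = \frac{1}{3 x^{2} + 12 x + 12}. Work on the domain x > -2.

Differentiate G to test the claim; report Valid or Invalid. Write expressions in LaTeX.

d/dx[G] = \frac{1}{3 x^{2} + 12 x + 12}
This equals f(x) exactly, so the claim holds.

Valid - differentiating G returns exactly f.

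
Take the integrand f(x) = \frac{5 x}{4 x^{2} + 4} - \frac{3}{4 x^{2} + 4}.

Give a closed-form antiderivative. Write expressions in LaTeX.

An antiderivative is F(x) = \frac{5 \log{\left(x^{2} + 1 \right)}}{8} - \frac{3 \operatorname{atan}{\left(x \right)}}{4}.

The integrand splits into summands that can be handled one at a time.
Check: d/dx[\frac{5 \log{\left(x^{2} + 1 \right)}}{8} - \frac{3 \operatorname{atan}{\left(x \right)}}{4}] = \frac{5 x - 3}{4 x^{2} + 4}, which equals f(x).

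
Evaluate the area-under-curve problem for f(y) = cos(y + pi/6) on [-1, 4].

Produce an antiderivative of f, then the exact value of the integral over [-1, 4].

For F(y) to be correct the identity F'(y) - f(y) = 0 must hold.
F(y) = sin(y + pi/6) is an antiderivative of f.
Check: d/dy[sin(y + pi/6)] = cos(y + pi/6) = f(y).
F(4) = sin(pi/6 + 4); F(-1) = cos(1 + pi/3).
Integral = F(4) - F(-1) = sin(pi/6 + 4) - cos(1 + pi/3).

Antiderivative: F(y) = sin(y + pi/6); value = sin(pi/6 + 4) - cos(1 + pi/3)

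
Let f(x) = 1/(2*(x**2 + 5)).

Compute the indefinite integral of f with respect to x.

F(x) = sqrt(5)*atan(sqrt(5)*x/5)/10 + C

Recover f(x) by differentiating a candidate F(x); any mismatch rules it out.
Check: d/dx[sqrt(5)*atan(sqrt(5)*x/5)/10] = 1/(2*x**2 + 10), which equals f(x).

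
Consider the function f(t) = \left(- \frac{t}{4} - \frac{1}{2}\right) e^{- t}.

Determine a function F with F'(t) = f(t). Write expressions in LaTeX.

An antiderivative is F(t) = \frac{\left(t + 3\right) e^{- t}}{4}.

Recognize the product-rule pattern: f = u'v + uv' with u = \frac{t}{4} + \frac{3}{4}, v = e^{- t}, so integration by parts undoes it.
Check: d/dt[\frac{\left(t + 3\right) e^{- t}}{4}] = \frac{\left(- t - 2\right) e^{- t}}{4}, which equals f(t).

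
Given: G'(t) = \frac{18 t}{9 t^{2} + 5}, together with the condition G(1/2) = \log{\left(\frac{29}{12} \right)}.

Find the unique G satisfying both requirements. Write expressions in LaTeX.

G'(t) matches the chain-rule pattern g'(h)*h' with inner function h(t) = 3 t^{2} + \frac{5}{3}; substituting u = h(t) collapses the integral.
A general antiderivative is \log{\left(3 t^{2} + \frac{5}{3} \right)} + C.
The condition gives C = \log{\left(\frac{29}{12} \right)} - (\log{\left(\frac{29}{12} \right)}) = 0.
So G(t) = \log{\left(3 t^{2} + \frac{5}{3} \right)}.
Check: d/dt[\log{\left(3 t^{2} + \frac{5}{3} \right)}] = \frac{18 t}{9 t^{2} + 5} = G'(t).

G(t) = \log{\left(3 t^{2} + \frac{5}{3} \right)}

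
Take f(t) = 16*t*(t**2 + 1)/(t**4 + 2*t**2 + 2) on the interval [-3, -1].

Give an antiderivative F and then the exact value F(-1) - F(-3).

Antiderivative: F(t) = 4*log(t**4 + 2*t**2 + 2); value = -4*log(101) + 4*log(5)

The substitution u = t**4 + 2*t**2 + 2 works: f is exactly (dF/du)*(du/dt) for that inner function.
F(t) = 4*log(t**4 + 2*t**2 + 2) is an antiderivative of f.
Check: d/dt[4*log(t**4 + 2*t**2 + 2)] = (16*t**3 + 16*t)/(t**4 + 2*t**2 + 2), which equals f(t).
F(-1) = 4*log(5); F(-3) = 4*log(101).
Integral = F(-1) - F(-3) = -4*log(101) + 4*log(5).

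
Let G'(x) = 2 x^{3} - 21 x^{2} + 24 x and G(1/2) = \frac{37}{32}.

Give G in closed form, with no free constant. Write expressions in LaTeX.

G'(x) has the shape u'v + uv' for u = - 2 x^{2} + 4 x and v = - \frac{x^{2}}{4} + 3 x — it is the derivative of the product u*v.
A general antiderivative is \left(- 2 x^{2} + 4 x\right) \left(- \frac{x^{2}}{4} + 3 x\right) + C.
The condition gives C = \frac{37}{32} - (\frac{69}{32}) = -1.
So G(x) = \frac{x^{4}}{2} - 7 x^{3} + 12 x^{2} - 1.
Check: d/dx[\frac{x^{4}}{2} - 7 x^{3} + 12 x^{2} - 1] = 2 x^{3} - 21 x^{2} + 24 x = G'(x).

G(x) = \frac{x^{4}}{2} - 7 x^{3} + 12 x^{2} - 1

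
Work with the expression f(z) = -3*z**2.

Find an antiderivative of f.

An antiderivative is F(z) = -z**3.

An antiderivative F(z) passes only if d/dz[F] lands on f(z) exactly.
Check: d/dz[-z**3] = -3*z**2 = f(z).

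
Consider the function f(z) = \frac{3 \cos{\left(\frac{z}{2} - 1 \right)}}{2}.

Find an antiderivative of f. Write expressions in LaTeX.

Any candidate F(z) must reproduce f(z) exactly when differentiated.
Check: d/dz[3 \sin{\left(\frac{z}{2} - 1 \right)}] = \frac{3 \cos{\left(\frac{z}{2} - 1 \right)}}{2} = f(z).

An antiderivative is F(z) = 3 \sin{\left(\frac{z}{2} - 1 \right)}.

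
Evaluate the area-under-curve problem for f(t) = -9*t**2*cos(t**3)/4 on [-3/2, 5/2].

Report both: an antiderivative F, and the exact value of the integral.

Antiderivative: F(t) = -3*sin(t**3)/4; value = -3*sin(125/8)/4 - 3*sin(27/8)/4

Differentiate the proposed F(t) back; it has to land on f(t) exactly.
F(t) = -3*sin(t**3)/4 is an antiderivative of f.
Check: d/dt[-3*sin(t**3)/4] = -9*t**2*cos(t**3)/4 = f(t).
F(5/2) = -3*sin(125/8)/4; F(-3/2) = 3*sin(27/8)/4.
Integral = F(5/2) - F(-3/2) = -3*sin(125/8)/4 - 3*sin(27/8)/4.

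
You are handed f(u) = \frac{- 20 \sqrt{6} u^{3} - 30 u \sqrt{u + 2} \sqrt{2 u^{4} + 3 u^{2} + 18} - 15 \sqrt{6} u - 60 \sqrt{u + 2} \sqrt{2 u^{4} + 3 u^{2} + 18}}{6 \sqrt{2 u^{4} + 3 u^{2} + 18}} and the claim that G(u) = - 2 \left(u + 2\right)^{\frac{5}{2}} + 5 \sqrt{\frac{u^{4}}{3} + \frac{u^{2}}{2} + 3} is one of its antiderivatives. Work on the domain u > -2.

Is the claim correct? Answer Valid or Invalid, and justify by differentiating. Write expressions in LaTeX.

d/du[G] = \frac{20 \sqrt{6} u^{3} - 30 u \sqrt{u + 2} \sqrt{2 u^{4} + 3 u^{2} + 18} + 15 \sqrt{6} u - 60 \sqrt{u + 2} \sqrt{2 u^{4} + 3 u^{2} + 18}}{6 \sqrt{2 u^{4} + 3 u^{2} + 18}}
d/du[G] - f(u) = \frac{20 \sqrt{6} u^{3} + 15 \sqrt{6} u}{3 \sqrt{2 u^{4} + 3 u^{2} + 18}} != 0.

Invalid: d/du[G] - f = \frac{20 \sqrt{6} u^{3} + 15 \sqrt{6} u}{3 \sqrt{2 u^{4} + 3 u^{2} + 18}}, which is not 0.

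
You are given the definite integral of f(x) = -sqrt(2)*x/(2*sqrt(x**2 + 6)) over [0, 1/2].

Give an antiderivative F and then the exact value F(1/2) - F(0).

Antiderivative: F(x) = -sqrt(x**2/2 + 3); value = -5*sqrt(2)/4 + sqrt(3)

The substitution u = x**2/2 + 3 works: f is exactly (dF/du)*(du/dx) for that inner function.
F(x) = -sqrt(x**2/2 + 3) is an antiderivative of f.
Check: d/dx[-sqrt(x**2/2 + 3)] = -sqrt(2)*x/(2*sqrt(x**2 + 6)) = f(x).
F(1/2) = -5*sqrt(2)/4; F(0) = -sqrt(3).
Integral = F(1/2) - F(0) = -5*sqrt(2)/4 + sqrt(3).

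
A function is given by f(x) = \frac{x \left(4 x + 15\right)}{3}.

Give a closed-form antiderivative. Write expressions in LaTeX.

Check any antiderivative F(x) by computing F'(x) and comparing it with f(x).
Check: d/dx[\frac{4 x^{3}}{9} + \frac{5 x^{2}}{2}] = \frac{4 x^{2}}{3} + 5 x, which equals f(x).

An antiderivative is F(x) = \frac{4 x^{3}}{9} + \frac{5 x^{2}}{2}.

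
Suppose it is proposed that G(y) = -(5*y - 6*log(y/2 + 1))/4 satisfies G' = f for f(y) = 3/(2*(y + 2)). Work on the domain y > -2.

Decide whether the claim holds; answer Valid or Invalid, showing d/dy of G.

Invalid: d/dy[G] - f = -5/4, which is not 0.

d/dy[G] = (-5*y - 4)/(4*y + 8)
d/dy[G] - f(y) = -5/4 != 0.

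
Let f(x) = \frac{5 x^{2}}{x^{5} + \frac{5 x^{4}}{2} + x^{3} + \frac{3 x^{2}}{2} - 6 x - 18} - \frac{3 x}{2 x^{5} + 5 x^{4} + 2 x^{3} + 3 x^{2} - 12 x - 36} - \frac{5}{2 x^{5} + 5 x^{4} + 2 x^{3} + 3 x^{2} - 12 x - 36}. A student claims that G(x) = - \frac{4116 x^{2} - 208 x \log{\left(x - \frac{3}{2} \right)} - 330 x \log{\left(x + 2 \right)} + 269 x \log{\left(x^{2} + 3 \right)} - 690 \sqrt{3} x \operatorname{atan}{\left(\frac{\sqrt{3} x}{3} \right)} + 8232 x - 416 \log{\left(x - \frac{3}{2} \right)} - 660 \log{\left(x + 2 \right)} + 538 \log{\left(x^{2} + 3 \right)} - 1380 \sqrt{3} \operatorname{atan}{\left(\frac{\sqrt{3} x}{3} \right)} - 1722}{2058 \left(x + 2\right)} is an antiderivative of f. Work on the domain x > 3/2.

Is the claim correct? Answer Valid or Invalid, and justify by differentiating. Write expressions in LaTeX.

d/dx[G] = \frac{- 4 x^{5} - 10 x^{4} - 4 x^{3} + 4 x^{2} + 21 x + 67}{2 x^{5} + 5 x^{4} + 2 x^{3} + 3 x^{2} - 12 x - 36}
d/dx[G] - f(x) = -2 != 0.

Invalid: d/dx[G] - f = -2, which is not 0.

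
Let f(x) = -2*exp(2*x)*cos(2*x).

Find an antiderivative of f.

An antiderivative is F(x) = -exp(2*x)*sin(2*x)/2 - exp(2*x)*cos(2*x)/2.

For F(x) to be correct the identity F'(x) - f(x) = 0 must hold.
Check: d/dx[-exp(2*x)*sin(2*x)/2 - exp(2*x)*cos(2*x)/2] = -2*exp(2*x)*cos(2*x) = f(x).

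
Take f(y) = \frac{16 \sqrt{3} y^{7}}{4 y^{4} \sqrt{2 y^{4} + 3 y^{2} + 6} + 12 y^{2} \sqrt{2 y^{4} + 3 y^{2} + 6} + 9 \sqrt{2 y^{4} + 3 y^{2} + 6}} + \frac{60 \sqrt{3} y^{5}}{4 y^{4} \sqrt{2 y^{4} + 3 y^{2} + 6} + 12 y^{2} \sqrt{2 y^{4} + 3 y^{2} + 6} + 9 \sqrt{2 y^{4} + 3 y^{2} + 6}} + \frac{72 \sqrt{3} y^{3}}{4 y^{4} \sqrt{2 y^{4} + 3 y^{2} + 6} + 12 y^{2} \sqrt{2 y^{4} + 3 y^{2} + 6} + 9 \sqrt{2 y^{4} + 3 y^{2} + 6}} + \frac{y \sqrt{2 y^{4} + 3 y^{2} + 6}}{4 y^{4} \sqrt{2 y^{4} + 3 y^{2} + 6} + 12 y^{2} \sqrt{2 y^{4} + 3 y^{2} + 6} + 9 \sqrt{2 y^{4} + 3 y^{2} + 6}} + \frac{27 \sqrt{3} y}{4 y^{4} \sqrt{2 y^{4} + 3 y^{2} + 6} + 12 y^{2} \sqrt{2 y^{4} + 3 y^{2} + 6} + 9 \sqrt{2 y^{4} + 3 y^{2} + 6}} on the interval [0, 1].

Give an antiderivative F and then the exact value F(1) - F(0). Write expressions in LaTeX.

Antiderivative: F(y) = \frac{24 y^{2} \sqrt{2 y^{4} + 3 y^{2} + 6} + 36 \sqrt{2 y^{4} + 3 y^{2} + 6} - \sqrt{3}}{8 \sqrt{3} y^{2} + 12 \sqrt{3}}; value = - 3 \sqrt{2} + \frac{1}{30} + \sqrt{33}

The integrand splits into summands that can be handled one at a time.
F(y) = \frac{24 y^{2} \sqrt{2 y^{4} + 3 y^{2} + 6} + 36 \sqrt{2 y^{4} + 3 y^{2} + 6} - \sqrt{3}}{8 \sqrt{3} y^{2} + 12 \sqrt{3}} is an antiderivative of f.
Check: d/dy[\frac{24 y^{2} \sqrt{2 y^{4} + 3 y^{2} + 6} + 36 \sqrt{2 y^{4} + 3 y^{2} + 6} - \sqrt{3}}{8 \sqrt{3} y^{2} + 12 \sqrt{3}}] = \frac{16 \sqrt{3} y^{7} + 60 \sqrt{3} y^{5} + 72 \sqrt{3} y^{3} + y \sqrt{2 y^{4} + 3 y^{2} + 6} + 27 \sqrt{3} y}{4 y^{4} \sqrt{2 y^{4} + 3 y^{2} + 6} + 12 y^{2} \sqrt{2 y^{4} + 3 y^{2} + 6} + 9 \sqrt{2 y^{4} + 3 y^{2} + 6}}, which equals f(y).
F(1) = - \frac{1}{20} + \sqrt{33}; F(0) = - \frac{1}{12} + 3 \sqrt{2}.
Integral = F(1) - F(0) = - 3 \sqrt{2} + \frac{1}{30} + \sqrt{33}.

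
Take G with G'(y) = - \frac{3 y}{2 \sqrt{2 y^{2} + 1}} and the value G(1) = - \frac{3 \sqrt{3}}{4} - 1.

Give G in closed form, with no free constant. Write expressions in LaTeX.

G(y) = - \frac{3 \sqrt{2 y^{2} + 1}}{4} - 1

The substitution u = 2 y^{2} + 1 works: G'(y) is exactly (dG/du)*(du/dy) for that inner function.
A general antiderivative is - \frac{3 \sqrt{2 y^{2} + 1}}{4} + C.
The condition gives C = - \frac{3 \sqrt{3}}{4} - 1 - (- \frac{3 \sqrt{3}}{4}) = -1.
So G(y) = - \frac{3 \sqrt{2 y^{2} + 1}}{4} - 1.
Check: d/dy[- \frac{3 \sqrt{2 y^{2} + 1}}{4} - 1] = - \frac{3 y}{2 \sqrt{2 y^{2} + 1}} = G'(y).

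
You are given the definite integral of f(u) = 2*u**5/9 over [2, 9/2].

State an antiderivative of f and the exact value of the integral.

Antiderivative: F(u) = u**6/27; value = 527345/1728

Since d/du undoes antidifferentiation here, F'(u) = f(u) is required of F(u).
F(u) = u**6/27 is an antiderivative of f.
Check: d/du[u**6/27] = 2*u**5/9 = f(u).
F(9/2) = 19683/64; F(2) = 64/27.
Integral = F(9/2) - F(2) = 527345/1728.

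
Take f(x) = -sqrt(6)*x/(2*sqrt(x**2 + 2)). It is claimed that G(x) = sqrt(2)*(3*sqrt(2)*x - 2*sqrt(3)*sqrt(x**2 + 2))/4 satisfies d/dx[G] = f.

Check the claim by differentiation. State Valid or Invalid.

d/dx[G] = (-sqrt(6)*x + 3*sqrt(x**2 + 2))/(2*sqrt(x**2 + 2))
d/dx[G] - f(x) = 3/2 != 0.

Invalid: d/dx[G] - f = 3/2, which is not 0.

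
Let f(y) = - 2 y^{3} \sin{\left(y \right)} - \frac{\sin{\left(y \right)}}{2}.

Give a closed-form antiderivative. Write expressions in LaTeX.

An antiderivative is F(y) = 2 y^{3} \cos{\left(y \right)} - 6 y^{2} \sin{\left(y \right)} - 12 y \cos{\left(y \right)} + 12 \sin{\left(y \right)} + \frac{\cos{\left(y \right)}}{2}.

Integrate term by term and add the pieces.
Check: d/dy[2 y^{3} \cos{\left(y \right)} - 6 y^{2} \sin{\left(y \right)} - 12 y \cos{\left(y \right)} + 12 \sin{\left(y \right)} + \frac{\cos{\left(y \right)}}{2}] = - 2 y^{3} \sin{\left(y \right)} - \frac{\sin{\left(y \right)}}{2} = f(y).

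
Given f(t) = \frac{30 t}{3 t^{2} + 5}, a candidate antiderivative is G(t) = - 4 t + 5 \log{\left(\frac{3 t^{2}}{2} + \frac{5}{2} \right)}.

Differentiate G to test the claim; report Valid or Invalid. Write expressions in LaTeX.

Invalid: d/dt[G] - f = -4, which is not 0.

d/dt[G] = \frac{- 12 t^{2} + 30 t - 20}{3 t^{2} + 5}
d/dt[G] - f(t) = -4 != 0.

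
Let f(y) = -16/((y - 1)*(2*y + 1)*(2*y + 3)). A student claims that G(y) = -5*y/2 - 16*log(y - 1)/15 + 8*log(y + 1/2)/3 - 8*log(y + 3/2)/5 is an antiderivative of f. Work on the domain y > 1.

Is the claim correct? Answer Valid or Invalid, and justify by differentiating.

Invalid: d/dy[G] - f = -5/2, which is not 0.

d/dy[G] = (-20*y**3 - 20*y**2 + 25*y - 17)/(8*y**3 + 8*y**2 - 10*y - 6)
d/dy[G] - f(y) = -5/2 != 0.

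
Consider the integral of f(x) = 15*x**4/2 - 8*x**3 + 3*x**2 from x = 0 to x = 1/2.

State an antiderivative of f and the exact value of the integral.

Integrate term by term and add the pieces.
F(x) = 3*x**5/2 - 2*x**4 + x**3 is an antiderivative of f.
Check: d/dx[3*x**5/2 - 2*x**4 + x**3] = 15*x**4/2 - 8*x**3 + 3*x**2 = f(x).
F(1/2) = 3/64; F(0) = 0.
Integral = F(1/2) - F(0) = 3/64.

Antiderivative: F(x) = 3*x**5/2 - 2*x**4 + x**3; value = 3/64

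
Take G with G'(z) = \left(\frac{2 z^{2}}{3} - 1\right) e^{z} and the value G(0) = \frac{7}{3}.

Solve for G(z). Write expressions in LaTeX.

G(z) = \frac{2 z^{2} e^{z}}{3} - \frac{4 z e^{z}}{3} + \frac{e^{z}}{3} + 2

Recognize the product-rule pattern: G'(z) = u'v + uv' with u = \frac{2 z^{2}}{3} - \frac{4 z}{3} + \frac{1}{3}, v = e^{z}, so integration by parts undoes it.
A general antiderivative is \frac{\left(2 z^{2} - 4 z + 1\right) e^{z}}{3} + C.
The condition gives C = \frac{7}{3} - (\frac{1}{3}) = 2.
So G(z) = \frac{2 z^{2} e^{z}}{3} - \frac{4 z e^{z}}{3} + \frac{e^{z}}{3} + 2.
Check: d/dz[\frac{2 z^{2} e^{z}}{3} - \frac{4 z e^{z}}{3} + \frac{e^{z}}{3} + 2] = \frac{2 z^{2} e^{z}}{3} - e^{z}, which equals G'(z).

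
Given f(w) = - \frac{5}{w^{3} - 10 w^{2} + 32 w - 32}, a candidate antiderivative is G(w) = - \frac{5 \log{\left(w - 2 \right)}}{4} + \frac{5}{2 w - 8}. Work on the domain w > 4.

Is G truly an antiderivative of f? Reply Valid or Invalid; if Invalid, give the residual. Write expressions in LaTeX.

d/dw[G] = \frac{- 5 w^{2} + 30 w - 60}{4 w^{3} - 40 w^{2} + 128 w - 128}
d/dw[G] - f(w) = - \frac{5}{4 w - 16} != 0.

Invalid: d/dw[G] - f = - \frac{5}{4 w - 16}, which is not 0.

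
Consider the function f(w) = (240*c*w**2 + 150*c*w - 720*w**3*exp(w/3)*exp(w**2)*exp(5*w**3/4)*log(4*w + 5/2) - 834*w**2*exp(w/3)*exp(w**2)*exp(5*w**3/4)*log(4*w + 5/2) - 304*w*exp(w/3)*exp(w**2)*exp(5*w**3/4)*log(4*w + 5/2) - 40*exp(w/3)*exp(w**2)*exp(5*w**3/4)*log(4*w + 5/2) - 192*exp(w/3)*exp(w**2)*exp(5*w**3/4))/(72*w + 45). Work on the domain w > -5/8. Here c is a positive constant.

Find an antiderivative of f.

Recover f(w) by differentiating a candidate F(w); any mismatch rules it out.
Check: d/dw[5*c*w**2/3 - 8*exp(w/3)*exp(w**2)*exp(5*w**3/4)*log(4*w + 5/2)/3] = (240*c*w**2 + 150*c*w - 720*w**3*exp(w/3)*exp(w**2)*exp(5*w**3/4)*log(4*w + 5/2) - 834*w**2*exp(w/3)*exp(w**2)*exp(5*w**3/4)*log(4*w + 5/2) - 304*w*exp(w/3)*exp(w**2)*exp(5*w**3/4)*log(4*w + 5/2) - 40*exp(w/3)*exp(w**2)*exp(5*w**3/4)*log(4*w + 5/2) - 192*exp(w/3)*exp(w**2)*exp(5*w**3/4))/(72*w + 45) = f(w).

An antiderivative is F(w) = 5*c*w**2/3 - 8*exp(w/3)*exp(w**2)*exp(5*w**3/4)*log(4*w + 5/2)/3.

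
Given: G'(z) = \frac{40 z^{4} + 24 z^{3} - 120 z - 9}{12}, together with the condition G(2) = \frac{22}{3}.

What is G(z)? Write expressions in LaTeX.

For G(z) to be correct, d/dz[G] must agree with the stated G'(z) identically.
A general antiderivative is \frac{2 z^{5}}{3} + \frac{z^{4}}{2} - 5 z^{2} - \frac{3 z}{4} - \frac{3}{2} + C.
The condition gives C = \frac{22}{3} - (\frac{19}{3}) = 1.
So G(z) = \frac{8 z^{5} + 6 z^{4} - 60 z^{2} - 9 z - 6}{12}.
Check: d/dz[\frac{8 z^{5} + 6 z^{4} - 60 z^{2} - 9 z - 6}{12}] = \frac{10 z^{4}}{3} + 2 z^{3} - 10 z - \frac{3}{4}, which equals G'(z).

G(z) = \frac{8 z^{5} + 6 z^{4} - 60 z^{2} - 9 z - 6}{12}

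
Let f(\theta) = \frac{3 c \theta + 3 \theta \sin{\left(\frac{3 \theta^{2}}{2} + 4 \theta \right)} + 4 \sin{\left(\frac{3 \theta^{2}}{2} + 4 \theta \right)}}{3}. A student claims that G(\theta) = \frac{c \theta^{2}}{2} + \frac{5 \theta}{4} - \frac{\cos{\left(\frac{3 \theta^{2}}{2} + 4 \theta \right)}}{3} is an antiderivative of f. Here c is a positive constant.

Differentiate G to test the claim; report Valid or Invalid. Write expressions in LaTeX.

Invalid: d/d\theta[G] - f = \frac{5}{4}, which is not 0.

d/d\theta[G] = c \theta + \theta \sin{\left(\frac{3 \theta^{2}}{2} + 4 \theta \right)} + \frac{4 \sin{\left(\frac{3 \theta^{2}}{2} + 4 \theta \right)}}{3} + \frac{5}{4}
d/d\theta[G] - f(\theta) = \frac{5}{4} != 0.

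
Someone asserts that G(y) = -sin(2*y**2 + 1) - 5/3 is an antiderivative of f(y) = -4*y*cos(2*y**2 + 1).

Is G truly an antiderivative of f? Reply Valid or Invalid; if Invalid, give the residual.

d/dy[G] = -4*y*cos(2*y**2 + 1)
This equals f(y) exactly, so the claim holds.

Valid. The derivative of G reproduces f.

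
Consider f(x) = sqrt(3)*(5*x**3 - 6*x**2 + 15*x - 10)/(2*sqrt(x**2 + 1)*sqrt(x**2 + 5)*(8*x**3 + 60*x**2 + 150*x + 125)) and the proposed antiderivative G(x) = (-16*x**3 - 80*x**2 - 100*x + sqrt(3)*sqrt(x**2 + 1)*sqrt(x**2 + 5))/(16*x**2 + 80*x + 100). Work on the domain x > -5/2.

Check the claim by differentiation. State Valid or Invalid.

d/dx[G] = (-16*x**3*sqrt(x**2 + 1)*sqrt(x**2 + 5) + 5*sqrt(3)*x**3 - 120*x**2*sqrt(x**2 + 1)*sqrt(x**2 + 5) - 6*sqrt(3)*x**2 - 300*x*sqrt(x**2 + 1)*sqrt(x**2 + 5) + 15*sqrt(3)*x - 250*sqrt(x**2 + 1)*sqrt(x**2 + 5) - 10*sqrt(3))/(16*x**3*sqrt(x**2 + 1)*sqrt(x**2 + 5) + 120*x**2*sqrt(x**2 + 1)*sqrt(x**2 + 5) + 300*x*sqrt(x**2 + 1)*sqrt(x**2 + 5) + 250*sqrt(x**2 + 1)*sqrt(x**2 + 5))
d/dx[G] - f(x) = -1 != 0.

Invalid: d/dx[G] - f = -1, which is not 0.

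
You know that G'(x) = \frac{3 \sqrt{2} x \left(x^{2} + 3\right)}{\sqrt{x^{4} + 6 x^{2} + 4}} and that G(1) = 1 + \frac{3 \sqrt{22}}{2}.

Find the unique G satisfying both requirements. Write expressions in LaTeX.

G'(x) matches the chain-rule pattern g'(h)*h' with inner function h(x) = \frac{x^{4}}{2} + 3 x^{2} + 2; substituting u = h(x) collapses the integral.
A general antiderivative is 3 \sqrt{\frac{x^{4}}{2} + 3 x^{2} + 2} + C.
The condition gives C = 1 + \frac{3 \sqrt{22}}{2} - (\frac{3 \sqrt{22}}{2}) = 1.
So G(x) = \frac{3 \sqrt{2} \sqrt{x^{4} + 6 x^{2} + 4} + 2}{2}.
Check: d/dx[\frac{3 \sqrt{2} \sqrt{x^{4} + 6 x^{2} + 4} + 2}{2}] = \frac{3 \sqrt{2} x^{3} + 9 \sqrt{2} x}{\sqrt{x^{4} + 6 x^{2} + 4}}, which equals G'(x).

G(x) = \frac{3 \sqrt{2} \sqrt{x^{4} + 6 x^{2} + 4} + 2}{2}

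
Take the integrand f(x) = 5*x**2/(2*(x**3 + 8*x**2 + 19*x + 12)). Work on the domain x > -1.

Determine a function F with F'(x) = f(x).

The denominator factors as 2*(x + 1)*(x + 3)*(x + 4); partial fractions split f into directly integrable pieces: 40/(3*(x + 4)) - 45/(4*(x + 3)) + 5/(12*(x + 1)).
Check: d/dx[5*log(x + 1)/12 - 45*log(x + 3)/4 + 40*log(x + 4)/3] = 5*x**2/(2*x**3 + 16*x**2 + 38*x + 24), which equals f(x).

An antiderivative is F(x) = 5*log(x + 1)/12 - 45*log(x + 3)/4 + 40*log(x + 4)/3.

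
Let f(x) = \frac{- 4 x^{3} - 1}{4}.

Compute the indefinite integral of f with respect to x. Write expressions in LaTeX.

Since d/dx undoes antidifferentiation here, F'(x) = f(x) is required of F(x).
Check: d/dx[- \frac{x^{4}}{4} - \frac{x}{4}] = - x^{3} - \frac{1}{4}, which equals f(x).

F(x) = - \frac{x^{4}}{4} - \frac{x}{4} + C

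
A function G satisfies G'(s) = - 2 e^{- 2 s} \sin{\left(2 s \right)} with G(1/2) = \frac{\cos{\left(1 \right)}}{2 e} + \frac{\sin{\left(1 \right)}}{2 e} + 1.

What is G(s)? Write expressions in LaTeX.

G(s) = \frac{\left(2 e^{2 s} + \sin{\left(2 s \right)} + \cos{\left(2 s \right)}\right) e^{- 2 s}}{2}

Any candidate G(s) must reproduce the stated G'(s) exactly.
A general antiderivative is \frac{e^{- 2 s} \sin{\left(2 s \right)}}{2} + \frac{e^{- 2 s} \cos{\left(2 s \right)}}{2} + C.
The condition gives C = \frac{\cos{\left(1 \right)}}{2 e} + \frac{\sin{\left(1 \right)}}{2 e} + 1 - (\frac{\cos{\left(1 \right)}}{2 e} + \frac{\sin{\left(1 \right)}}{2 e}) = 1.
So G(s) = \frac{\left(2 e^{2 s} + \sin{\left(2 s \right)} + \cos{\left(2 s \right)}\right) e^{- 2 s}}{2}.
Check: d/ds[\frac{\left(2 e^{2 s} + \sin{\left(2 s \right)} + \cos{\left(2 s \right)}\right) e^{- 2 s}}{2}] = - 2 e^{- 2 s} \sin{\left(2 s \right)} = G'(s).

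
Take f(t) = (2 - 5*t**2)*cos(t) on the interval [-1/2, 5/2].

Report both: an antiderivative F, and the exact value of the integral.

Antiderivative: F(t) = -5*t**2*sin(t) - 10*t*cos(t) + 12*sin(t); value = -77*sin(5/2)/4 - 5*cos(1/2) + 43*sin(1/2)/4 - 25*cos(5/2)

Whatever form F(t) takes, F'(t) = f(t) is non-negotiable.
F(t) = -5*t**2*sin(t) - 10*t*cos(t) + 12*sin(t) is an antiderivative of f.
Check: d/dt[-5*t**2*sin(t) - 10*t*cos(t) + 12*sin(t)] = -5*t**2*cos(t) + 2*cos(t), which equals f(t).
F(5/2) = -77*sin(5/2)/4 - 25*cos(5/2); F(-1/2) = -43*sin(1/2)/4 + 5*cos(1/2).
Integral = F(5/2) - F(-1/2) = -77*sin(5/2)/4 - 5*cos(1/2) + 43*sin(1/2)/4 - 25*cos(5/2).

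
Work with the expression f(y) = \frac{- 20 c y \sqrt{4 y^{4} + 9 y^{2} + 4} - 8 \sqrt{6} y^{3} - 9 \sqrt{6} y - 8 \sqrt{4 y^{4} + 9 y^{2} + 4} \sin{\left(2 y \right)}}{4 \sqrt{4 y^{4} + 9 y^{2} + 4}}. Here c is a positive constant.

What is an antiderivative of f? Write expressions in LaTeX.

Check any antiderivative F(y) by computing F'(y) and comparing it with f(y).
Check: d/dy[\frac{- 10 c y^{2} - \sqrt{6} \sqrt{4 y^{4} + 9 y^{2} + 4} + 4 \cos{\left(2 y \right)}}{4}] = \frac{- 20 c y \sqrt{4 y^{4} + 9 y^{2} + 4} - 8 \sqrt{6} y^{3} - 9 \sqrt{6} y - 8 \sqrt{4 y^{4} + 9 y^{2} + 4} \sin{\left(2 y \right)}}{4 \sqrt{4 y^{4} + 9 y^{2} + 4}} = f(y).

An antiderivative is F(y) = \frac{- 10 c y^{2} - \sqrt{6} \sqrt{4 y^{4} + 9 y^{2} + 4} + 4 \cos{\left(2 y \right)}}{4}.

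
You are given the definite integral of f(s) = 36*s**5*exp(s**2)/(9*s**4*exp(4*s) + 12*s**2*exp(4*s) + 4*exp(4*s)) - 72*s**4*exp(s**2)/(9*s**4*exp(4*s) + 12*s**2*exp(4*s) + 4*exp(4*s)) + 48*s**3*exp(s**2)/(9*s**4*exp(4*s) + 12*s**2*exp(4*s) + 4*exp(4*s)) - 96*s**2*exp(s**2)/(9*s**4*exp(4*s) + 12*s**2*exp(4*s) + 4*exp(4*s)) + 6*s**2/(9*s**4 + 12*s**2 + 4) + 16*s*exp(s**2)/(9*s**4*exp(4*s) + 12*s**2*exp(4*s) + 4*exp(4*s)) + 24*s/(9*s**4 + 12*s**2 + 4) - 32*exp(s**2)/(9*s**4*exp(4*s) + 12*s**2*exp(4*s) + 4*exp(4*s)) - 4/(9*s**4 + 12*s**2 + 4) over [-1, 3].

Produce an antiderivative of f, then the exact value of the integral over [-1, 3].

Integrate term by term and add the pieces.
F(s) = (6*s**2*exp(-4*s)*exp(s**2) - 2*s - 4 + 4*exp(-4*s)*exp(s**2))/(3*s**2 + 2) is an antiderivative of f.
Check: d/ds[(6*s**2*exp(-4*s)*exp(s**2) - 2*s - 4 + 4*exp(-4*s)*exp(s**2))/(3*s**2 + 2)] = (36*s**5*exp(s**2) - 72*s**4*exp(s**2) + 48*s**3*exp(s**2) + 6*s**2*exp(4*s) - 96*s**2*exp(s**2) + 24*s*exp(4*s) + 16*s*exp(s**2) - 4*exp(4*s) - 32*exp(s**2))/(9*s**4*exp(4*s) + 12*s**2*exp(4*s) + 4*exp(4*s)), which equals f(s).
F(3) = -10/29 + 2*exp(-3); F(-1) = -2/5 + 2*exp(5).
Integral = F(3) - F(-1) = -2*exp(5) + 8/145 + 2*exp(-3).

Antiderivative: F(s) = (6*s**2*exp(-4*s)*exp(s**2) - 2*s - 4 + 4*exp(-4*s)*exp(s**2))/(3*s**2 + 2); value = -2*exp(5) + 8/145 + 2*exp(-3)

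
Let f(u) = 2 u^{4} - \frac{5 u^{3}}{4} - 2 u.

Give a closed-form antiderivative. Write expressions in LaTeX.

The integrand splits into summands that can be handled one at a time.
Check: d/du[\frac{2 u^{5}}{5} - \frac{5 u^{4}}{16} - u^{2}] = 2 u^{4} - \frac{5 u^{3}}{4} - 2 u = f(u).

An antiderivative is F(u) = \frac{2 u^{5}}{5} - \frac{5 u^{4}}{16} - u^{2}.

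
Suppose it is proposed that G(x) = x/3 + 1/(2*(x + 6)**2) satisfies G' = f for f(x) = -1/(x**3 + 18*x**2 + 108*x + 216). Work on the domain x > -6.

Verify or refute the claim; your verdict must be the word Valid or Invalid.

d/dx[G] = (x**3 + 18*x**2 + 108*x + 213)/(3*x**3 + 54*x**2 + 324*x + 648)
d/dx[G] - f(x) = 1/3 != 0.

Invalid: d/dx[G] - f = 1/3, which is not 0.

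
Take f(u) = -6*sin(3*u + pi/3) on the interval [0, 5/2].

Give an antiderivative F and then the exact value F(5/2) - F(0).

Recover f(u) by differentiating a candidate F(u); any mismatch rules it out.
F(u) = 2*cos(3*u + pi/3) is an antiderivative of f.
Check: d/du[2*cos(3*u + pi/3)] = -6*sin(3*u + pi/3) = f(u).
F(5/2) = 2*cos(pi/3 + 15/2); F(0) = 1.
Integral = F(5/2) - F(0) = 2*cos(pi/3 + 15/2) - 1.

Antiderivative: F(u) = 2*cos(3*u + pi/3); value = 2*cos(pi/3 + 15/2) - 1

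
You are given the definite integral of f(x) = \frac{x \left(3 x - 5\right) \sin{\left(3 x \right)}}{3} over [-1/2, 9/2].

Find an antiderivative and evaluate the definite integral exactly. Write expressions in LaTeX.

Check any antiderivative F(x) by computing F'(x) and comparing it with f(x).
F(x) = - \frac{x^{2} \cos{\left(3 x \right)}}{3} + \frac{2 x \sin{\left(3 x \right)}}{9} + \frac{5 x \cos{\left(3 x \right)}}{9} - \frac{5 \sin{\left(3 x \right)}}{27} + \frac{2 \cos{\left(3 x \right)}}{27} is an antiderivative of f.
Check: d/dx[- \frac{x^{2} \cos{\left(3 x \right)}}{3} + \frac{2 x \sin{\left(3 x \right)}}{9} + \frac{5 x \cos{\left(3 x \right)}}{9} - \frac{5 \sin{\left(3 x \right)}}{27} + \frac{2 \cos{\left(3 x \right)}}{27}] = x^{2} \sin{\left(3 x \right)} - \frac{5 x \sin{\left(3 x \right)}}{3}, which equals f(x).
F(9/2) = - \frac{451 \cos{\left(\frac{27}{2} \right)}}{108} + \frac{22 \sin{\left(\frac{27}{2} \right)}}{27}; F(-1/2) = - \frac{31 \cos{\left(\frac{3}{2} \right)}}{108} + \frac{8 \sin{\left(\frac{3}{2} \right)}}{27}.
Integral = F(9/2) - F(-1/2) = - \frac{451 \cos{\left(\frac{27}{2} \right)}}{108} - \frac{8 \sin{\left(\frac{3}{2} \right)}}{27} + \frac{31 \cos{\left(\frac{3}{2} \right)}}{108} + \frac{22 \sin{\left(\frac{27}{2} \right)}}{27}.

Antiderivative: F(x) = - \frac{x^{2} \cos{\left(3 x \right)}}{3} + \frac{2 x \sin{\left(3 x \right)}}{9} + \frac{5 x \cos{\left(3 x \right)}}{9} - \frac{5 \sin{\left(3 x \right)}}{27} + \frac{2 \cos{\left(3 x \right)}}{27}; value = - \frac{451 \cos{\left(\frac{27}{2} \right)}}{108} - \frac{8 \sin{\left(\frac{3}{2} \right)}}{27} + \frac{31 \cos{\left(\frac{3}{2} \right)}}{108} + \frac{22 \sin{\left(\frac{27}{2} \right)}}{27}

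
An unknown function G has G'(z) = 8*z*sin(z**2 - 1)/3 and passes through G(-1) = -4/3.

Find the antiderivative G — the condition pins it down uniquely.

The substitution u = z**2 - 1 works: G'(z) is exactly (dG/du)*(du/dz) for that inner function.
A general antiderivative is -4*cos(z**2 - 1)/3 + C.
The condition gives C = -4/3 - (-4/3) = 0.
So G(z) = -4*cos(z**2 - 1)/3.
Check: d/dz[-4*cos(z**2 - 1)/3] = 8*z*sin(z**2 - 1)/3 = G'(z).

G(z) = -4*cos(z**2 - 1)/3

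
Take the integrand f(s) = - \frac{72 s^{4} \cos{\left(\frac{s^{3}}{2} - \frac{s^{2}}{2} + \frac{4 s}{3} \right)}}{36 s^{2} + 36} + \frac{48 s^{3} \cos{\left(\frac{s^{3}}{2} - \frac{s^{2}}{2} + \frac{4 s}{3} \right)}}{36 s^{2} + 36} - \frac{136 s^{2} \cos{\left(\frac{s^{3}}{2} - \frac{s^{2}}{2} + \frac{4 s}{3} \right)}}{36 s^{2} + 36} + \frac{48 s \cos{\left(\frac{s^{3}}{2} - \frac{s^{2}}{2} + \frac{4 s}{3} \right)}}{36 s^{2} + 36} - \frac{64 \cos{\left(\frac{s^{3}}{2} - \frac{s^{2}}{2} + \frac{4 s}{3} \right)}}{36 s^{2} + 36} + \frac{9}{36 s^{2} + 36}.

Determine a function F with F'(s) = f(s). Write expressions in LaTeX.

An antiderivative is F(s) = \frac{- 16 \sin{\left(\frac{s^{3}}{2} - \frac{s^{2}}{2} + \frac{4 s}{3} \right)} + 3 \operatorname{atan}{\left(s \right)}}{12}.

Integrate term by term and add the pieces.
Check: d/ds[\frac{- 16 \sin{\left(\frac{s^{3}}{2} - \frac{s^{2}}{2} + \frac{4 s}{3} \right)} + 3 \operatorname{atan}{\left(s \right)}}{12}] = \frac{- 72 s^{4} \cos{\left(\frac{s^{3}}{2} - \frac{s^{2}}{2} + \frac{4 s}{3} \right)} + 48 s^{3} \cos{\left(\frac{s^{3}}{2} - \frac{s^{2}}{2} + \frac{4 s}{3} \right)} - 136 s^{2} \cos{\left(\frac{s^{3}}{2} - \frac{s^{2}}{2} + \frac{4 s}{3} \right)} + 48 s \cos{\left(\frac{s^{3}}{2} - \frac{s^{2}}{2} + \frac{4 s}{3} \right)} - 64 \cos{\left(\frac{s^{3}}{2} - \frac{s^{2}}{2} + \frac{4 s}{3} \right)} + 9}{36 s^{2} + 36}, which equals f(s).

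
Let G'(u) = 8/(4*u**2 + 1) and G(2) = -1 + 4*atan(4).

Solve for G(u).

Recover the given G'(u) by differentiating a candidate G(u); any mismatch rules it out.
A general antiderivative is 4*atan(2*u) + C.
The condition gives C = -1 + 4*atan(4) - (4*atan(4)) = -1.
So G(u) = 4*atan(2*u) - 1.
Check: d/du[4*atan(2*u) - 1] = 8/(4*u**2 + 1) = G'(u).

G(u) = 4*atan(2*u) - 1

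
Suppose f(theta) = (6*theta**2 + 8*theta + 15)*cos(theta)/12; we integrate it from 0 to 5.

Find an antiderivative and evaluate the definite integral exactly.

Antiderivative: F(theta) = (6*theta**2*sin(theta) + 8*theta*sin(theta) + 12*theta*cos(theta) + 3*sin(theta) + 8*cos(theta))/12; value = 193*sin(5)/12 - 2/3 + 17*cos(5)/3

A first test for any F(theta): its theta-derivative must equal f(theta) identically.
F(theta) = (6*theta**2*sin(theta) + 8*theta*sin(theta) + 12*theta*cos(theta) + 3*sin(theta) + 8*cos(theta))/12 is an antiderivative of f.
Check: d/dtheta[(6*theta**2*sin(theta) + 8*theta*sin(theta) + 12*theta*cos(theta) + 3*sin(theta) + 8*cos(theta))/12] = theta**2*cos(theta)/2 + 2*theta*cos(theta)/3 + 5*cos(theta)/4, which equals f(theta).
F(5) = 193*sin(5)/12 + 17*cos(5)/3; F(0) = 2/3.
Integral = F(5) - F(0) = 193*sin(5)/12 - 2/3 + 17*cos(5)/3.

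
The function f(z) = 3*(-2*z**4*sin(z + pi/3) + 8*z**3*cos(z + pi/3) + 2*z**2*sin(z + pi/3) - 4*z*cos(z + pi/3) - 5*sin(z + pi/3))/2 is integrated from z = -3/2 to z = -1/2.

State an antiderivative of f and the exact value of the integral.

Antiderivative: F(z) = 3*(2*z**4 - 2*z**2 + 5)*cos(z + pi/3)/2; value = -255*sin(pi/6 + 3/2)/16 + 111*sin(1/2 + pi/6)/16

f has the shape u'v + uv' for u = 3*z**4 - 3*z**2 + 15/2 and v = cos(z + pi/3) — it is the derivative of the product u*v.
F(z) = 3*(2*z**4 - 2*z**2 + 5)*cos(z + pi/3)/2 is an antiderivative of f.
Check: d/dz[3*(2*z**4 - 2*z**2 + 5)*cos(z + pi/3)/2] = -3*z**4*sin(z + pi/3) + 12*z**3*cos(z + pi/3) + 3*z**2*sin(z + pi/3) - 6*z*cos(z + pi/3) - 15*sin(z + pi/3)/2, which equals f(z).
F(-1/2) = 111*sin(1/2 + pi/6)/16; F(-3/2) = 255*sin(pi/6 + 3/2)/16.
Integral = F(-1/2) - F(-3/2) = -255*sin(pi/6 + 3/2)/16 + 111*sin(1/2 + pi/6)/16.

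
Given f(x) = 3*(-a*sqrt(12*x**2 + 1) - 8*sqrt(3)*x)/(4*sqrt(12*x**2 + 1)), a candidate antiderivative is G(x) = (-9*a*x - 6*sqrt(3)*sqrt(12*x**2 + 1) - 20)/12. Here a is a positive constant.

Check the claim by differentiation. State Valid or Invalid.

Valid: G'(x) = f(x).

d/dx[G] = (-3*a*sqrt(12*x**2 + 1) - 24*sqrt(3)*x)/(4*sqrt(12*x**2 + 1))
This equals f(x) exactly, so the claim holds.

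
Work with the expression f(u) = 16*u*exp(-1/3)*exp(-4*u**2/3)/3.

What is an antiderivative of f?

An antiderivative is F(u) = -2*exp(-1/3)*exp(-4*u**2/3).

The substitution w = -4*u**2/3 - 1/3 works: f is exactly (dF/dw)*(dw/du) for that inner function.
Check: d/du[-2*exp(-1/3)*exp(-4*u**2/3)] = 16*u*exp(-1/3)*exp(-4*u**2/3)/3 = f(u).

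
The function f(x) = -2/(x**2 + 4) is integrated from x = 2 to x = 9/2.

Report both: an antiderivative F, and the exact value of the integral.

Antiderivative: F(x) = -atan(x/2); value = -atan(9/4) + pi/4

A candidate is checked by its d/dx: the result must match f(x).
F(x) = -atan(x/2) is an antiderivative of f.
Check: d/dx[-atan(x/2)] = -2/(x**2 + 4) = f(x).
F(9/2) = -atan(9/4); F(2) = -pi/4.
Integral = F(9/2) - F(2) = -atan(9/4) + pi/4.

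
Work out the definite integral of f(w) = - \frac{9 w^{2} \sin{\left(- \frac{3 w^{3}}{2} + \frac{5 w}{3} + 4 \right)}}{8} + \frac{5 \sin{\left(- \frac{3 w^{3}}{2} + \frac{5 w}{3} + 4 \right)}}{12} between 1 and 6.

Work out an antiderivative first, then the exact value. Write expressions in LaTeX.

Antiderivative: F(w) = - \frac{\cos{\left(- \frac{3 w^{3}}{2} + \frac{5 w}{3} + 4 \right)}}{4}; value = \frac{\cos{\left(\frac{25}{6} \right)}}{4} - \frac{\cos{\left(310 \right)}}{4}

The substitution u = - \frac{3 w^{3}}{2} + \frac{5 w}{3} + 4 works: f is exactly (dF/du)*(du/dw) for that inner function.
F(w) = - \frac{\cos{\left(- \frac{3 w^{3}}{2} + \frac{5 w}{3} + 4 \right)}}{4} is an antiderivative of f.
Check: d/dw[- \frac{\cos{\left(- \frac{3 w^{3}}{2} + \frac{5 w}{3} + 4 \right)}}{4}] = - \frac{9 w^{2} \sin{\left(- \frac{3 w^{3}}{2} + \frac{5 w}{3} + 4 \right)}}{8} + \frac{5 \sin{\left(- \frac{3 w^{3}}{2} + \frac{5 w}{3} + 4 \right)}}{12} = f(w).
F(6) = - \frac{\cos{\left(310 \right)}}{4}; F(1) = - \frac{\cos{\left(\frac{25}{6} \right)}}{4}.
Integral = F(6) - F(1) = \frac{\cos{\left(\frac{25}{6} \right)}}{4} - \frac{\cos{\left(310 \right)}}{4}.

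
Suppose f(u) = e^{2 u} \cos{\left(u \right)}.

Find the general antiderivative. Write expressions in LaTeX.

F(u) = \frac{e^{2 u} \sin{\left(u \right)}}{5} + \frac{2 e^{2 u} \cos{\left(u \right)}}{5} + C

Recover f(u) by differentiating a candidate F(u); any mismatch rules it out.
Check: d/du[\frac{e^{2 u} \sin{\left(u \right)}}{5} + \frac{2 e^{2 u} \cos{\left(u \right)}}{5}] = e^{2 u} \cos{\left(u \right)} = f(u).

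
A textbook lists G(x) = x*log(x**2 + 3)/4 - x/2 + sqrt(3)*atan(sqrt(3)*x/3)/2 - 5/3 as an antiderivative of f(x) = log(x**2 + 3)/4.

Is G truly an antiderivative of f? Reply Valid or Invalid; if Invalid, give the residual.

d/dx[G] = log(x**2 + 3)/4
This equals f(x) exactly, so the claim holds.

Valid - the claim checks out under differentiation.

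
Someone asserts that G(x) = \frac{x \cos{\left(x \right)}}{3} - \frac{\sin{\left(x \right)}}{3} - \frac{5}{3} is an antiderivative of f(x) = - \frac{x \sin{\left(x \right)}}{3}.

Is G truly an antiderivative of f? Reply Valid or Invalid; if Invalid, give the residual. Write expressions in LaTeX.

d/dx[G] = - \frac{x \sin{\left(x \right)}}{3}
This equals f(x) exactly, so the claim holds.

Valid - the claim checks out under differentiation.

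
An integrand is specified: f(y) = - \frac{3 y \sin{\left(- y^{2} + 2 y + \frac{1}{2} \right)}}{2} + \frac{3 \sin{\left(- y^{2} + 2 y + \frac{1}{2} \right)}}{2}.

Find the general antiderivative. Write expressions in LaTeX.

The substitution u = - y^{2} + 2 y + \frac{1}{2} works: f is exactly (dF/du)*(du/dy) for that inner function.
Check: d/dy[- \frac{3 \cos{\left(- y^{2} + 2 y + \frac{1}{2} \right)}}{4}] = - \frac{3 y \sin{\left(- y^{2} + 2 y + \frac{1}{2} \right)}}{2} + \frac{3 \sin{\left(- y^{2} + 2 y + \frac{1}{2} \right)}}{2} = f(y).

F(y) = - \frac{3 \cos{\left(- y^{2} + 2 y + \frac{1}{2} \right)}}{4} + C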